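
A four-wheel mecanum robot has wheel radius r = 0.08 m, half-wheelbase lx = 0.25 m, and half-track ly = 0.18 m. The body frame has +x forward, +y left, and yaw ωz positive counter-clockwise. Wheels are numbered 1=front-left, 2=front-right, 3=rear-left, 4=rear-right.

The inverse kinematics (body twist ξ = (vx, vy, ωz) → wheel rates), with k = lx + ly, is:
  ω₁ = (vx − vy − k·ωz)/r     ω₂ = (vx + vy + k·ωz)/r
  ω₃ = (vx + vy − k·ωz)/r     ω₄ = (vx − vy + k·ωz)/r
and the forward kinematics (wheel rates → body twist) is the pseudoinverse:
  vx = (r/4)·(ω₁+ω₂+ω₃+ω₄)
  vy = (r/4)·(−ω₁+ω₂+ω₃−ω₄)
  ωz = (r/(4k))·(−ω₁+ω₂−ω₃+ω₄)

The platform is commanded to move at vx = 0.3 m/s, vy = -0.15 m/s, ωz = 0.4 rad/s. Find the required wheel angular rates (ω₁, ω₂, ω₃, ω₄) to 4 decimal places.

k = lx + ly = 0.25 + 0.18 = 0.4300;  k·ωz = 0.4300·0.4 = 0.1720
ω₁ (FL) = (vx − vy − k·ωz)/r = 0.2780/0.08 = 3.4750
ω₂ (FR) = (vx + vy + k·ωz)/r = 0.3220/0.08 = 4.0250
ω₃ (RL) = (vx + vy − k·ωz)/r = -0.0220/0.08 = -0.2750
ω₄ (RR) = (vx − vy + k·ωz)/r = 0.6220/0.08 = 7.7750

(3.4750, 4.0250, -0.2750, 7.7750)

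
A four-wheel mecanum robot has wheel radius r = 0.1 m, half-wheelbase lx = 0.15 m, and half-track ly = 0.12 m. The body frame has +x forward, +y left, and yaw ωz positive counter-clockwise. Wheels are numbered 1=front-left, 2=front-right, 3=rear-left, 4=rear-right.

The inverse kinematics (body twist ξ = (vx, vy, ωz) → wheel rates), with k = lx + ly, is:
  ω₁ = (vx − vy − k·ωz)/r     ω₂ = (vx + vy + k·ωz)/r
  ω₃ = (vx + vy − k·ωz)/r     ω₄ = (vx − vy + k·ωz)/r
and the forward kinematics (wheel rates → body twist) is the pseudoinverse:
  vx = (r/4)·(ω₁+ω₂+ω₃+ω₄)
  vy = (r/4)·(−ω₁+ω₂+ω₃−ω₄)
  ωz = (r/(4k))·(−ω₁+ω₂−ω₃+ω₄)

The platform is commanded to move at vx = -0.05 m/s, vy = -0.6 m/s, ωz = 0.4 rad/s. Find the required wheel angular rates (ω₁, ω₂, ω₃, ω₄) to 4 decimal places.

k = lx + ly = 0.15 + 0.12 = 0.2700;  k·ωz = 0.2700·0.4 = 0.1080
ω₁ (FL) = (vx − vy − k·ωz)/r = 0.4420/0.1 = 4.4200
ω₂ (FR) = (vx + vy + k·ωz)/r = -0.5420/0.1 = -5.4200
ω₃ (RL) = (vx + vy − k·ωz)/r = -0.7580/0.1 = -7.5800
ω₄ (RR) = (vx − vy + k·ωz)/r = 0.6580/0.1 = 6.5800

(4.4200, -5.4200, -7.5800, 6.5800)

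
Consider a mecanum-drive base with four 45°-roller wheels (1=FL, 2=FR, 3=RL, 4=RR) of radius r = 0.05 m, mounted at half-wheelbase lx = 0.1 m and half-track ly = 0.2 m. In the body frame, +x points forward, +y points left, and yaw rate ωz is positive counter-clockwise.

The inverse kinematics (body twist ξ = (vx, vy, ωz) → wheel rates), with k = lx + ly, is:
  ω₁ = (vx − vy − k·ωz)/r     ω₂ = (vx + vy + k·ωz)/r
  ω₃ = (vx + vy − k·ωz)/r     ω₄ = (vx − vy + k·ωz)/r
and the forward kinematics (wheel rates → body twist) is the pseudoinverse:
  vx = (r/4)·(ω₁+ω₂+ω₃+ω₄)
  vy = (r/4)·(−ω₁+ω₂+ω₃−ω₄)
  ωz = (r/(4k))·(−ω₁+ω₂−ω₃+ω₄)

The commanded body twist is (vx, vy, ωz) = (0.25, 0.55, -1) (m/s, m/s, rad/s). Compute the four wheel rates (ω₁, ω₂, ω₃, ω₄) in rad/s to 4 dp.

k = lx + ly = 0.1 + 0.2 = 0.3000;  k·ωz = 0.3000·-1 = -0.3000
ω₁ (FL) = (vx − vy − k·ωz)/r = 0.0000/0.05 = 0.0000
ω₂ (FR) = (vx + vy + k·ωz)/r = 0.5000/0.05 = 10.0000
ω₃ (RL) = (vx + vy − k·ωz)/r = 1.1000/0.05 = 22.0000
ω₄ (RR) = (vx − vy + k·ωz)/r = -0.6000/0.05 = -12.0000

(0.0000, 10.0000, 22.0000, -12.0000)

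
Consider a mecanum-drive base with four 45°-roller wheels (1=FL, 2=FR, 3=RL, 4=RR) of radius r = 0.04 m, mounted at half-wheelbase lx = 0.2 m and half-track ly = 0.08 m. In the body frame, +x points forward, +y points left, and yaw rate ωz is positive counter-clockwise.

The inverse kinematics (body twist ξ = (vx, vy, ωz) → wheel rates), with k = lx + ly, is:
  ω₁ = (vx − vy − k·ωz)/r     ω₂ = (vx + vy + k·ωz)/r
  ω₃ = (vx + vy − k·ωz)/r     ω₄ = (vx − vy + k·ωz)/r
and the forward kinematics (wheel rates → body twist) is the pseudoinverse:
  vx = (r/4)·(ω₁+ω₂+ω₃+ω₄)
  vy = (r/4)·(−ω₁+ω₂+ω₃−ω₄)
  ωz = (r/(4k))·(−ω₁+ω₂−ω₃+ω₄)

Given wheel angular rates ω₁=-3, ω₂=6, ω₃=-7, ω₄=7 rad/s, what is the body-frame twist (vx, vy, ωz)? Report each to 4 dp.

(0.0300, -0.0500, 0.8214)

k = lx + ly = 0.2 + 0.08 = 0.2800
ω₁+ω₂+ω₃+ω₄ = 3.0000  →  vx = (0.04/4)·3.0000 = 0.0300
−ω₁+ω₂+ω₃−ω₄ = -5.0000  →  vy = (0.04/4)·-5.0000 = -0.0500
−ω₁+ω₂−ω₃+ω₄ = 23.0000  →  ωz = (0.04/1.1200)·23.0000 = 0.8214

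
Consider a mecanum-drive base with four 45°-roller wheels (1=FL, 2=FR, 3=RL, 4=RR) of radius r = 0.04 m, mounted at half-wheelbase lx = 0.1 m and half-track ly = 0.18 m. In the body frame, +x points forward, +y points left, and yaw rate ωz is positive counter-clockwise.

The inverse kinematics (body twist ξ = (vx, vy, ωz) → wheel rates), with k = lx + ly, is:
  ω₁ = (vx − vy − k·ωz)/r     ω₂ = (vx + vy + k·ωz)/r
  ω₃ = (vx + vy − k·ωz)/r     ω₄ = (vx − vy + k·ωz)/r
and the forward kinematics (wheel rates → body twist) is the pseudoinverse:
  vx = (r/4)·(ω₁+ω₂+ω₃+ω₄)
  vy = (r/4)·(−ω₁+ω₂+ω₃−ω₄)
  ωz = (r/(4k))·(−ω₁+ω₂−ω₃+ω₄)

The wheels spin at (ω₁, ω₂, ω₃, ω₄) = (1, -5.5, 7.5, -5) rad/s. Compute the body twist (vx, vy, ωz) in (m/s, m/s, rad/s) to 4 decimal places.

k = lx + ly = 0.1 + 0.18 = 0.2800
ω₁+ω₂+ω₃+ω₄ = -2.0000  →  vx = (0.04/4)·-2.0000 = -0.0200
−ω₁+ω₂+ω₃−ω₄ = 6.0000  →  vy = (0.04/4)·6.0000 = 0.0600
−ω₁+ω₂−ω₃+ω₄ = -19.0000  →  ωz = (0.04/1.1200)·-19.0000 = -0.6786

(-0.0200, 0.0600, -0.6786)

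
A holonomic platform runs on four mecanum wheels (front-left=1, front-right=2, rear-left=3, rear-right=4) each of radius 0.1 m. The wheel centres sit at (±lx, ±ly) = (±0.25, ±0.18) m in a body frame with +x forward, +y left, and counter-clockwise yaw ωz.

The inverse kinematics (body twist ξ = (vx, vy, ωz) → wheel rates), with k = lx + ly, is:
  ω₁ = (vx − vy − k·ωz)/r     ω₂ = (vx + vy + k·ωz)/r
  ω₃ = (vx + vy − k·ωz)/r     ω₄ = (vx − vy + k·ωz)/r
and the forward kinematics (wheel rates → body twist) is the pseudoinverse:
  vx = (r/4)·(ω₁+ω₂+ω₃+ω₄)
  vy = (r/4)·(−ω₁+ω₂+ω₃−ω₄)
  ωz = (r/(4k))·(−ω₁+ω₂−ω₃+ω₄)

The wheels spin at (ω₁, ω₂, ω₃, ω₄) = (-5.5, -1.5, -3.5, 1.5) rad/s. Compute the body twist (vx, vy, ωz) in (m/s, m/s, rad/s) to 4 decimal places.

(-0.2250, -0.0250, 0.5233)

k = lx + ly = 0.25 + 0.18 = 0.4300
ω₁+ω₂+ω₃+ω₄ = -9.0000  →  vx = (0.1/4)·-9.0000 = -0.2250
−ω₁+ω₂+ω₃−ω₄ = -1.0000  →  vy = (0.1/4)·-1.0000 = -0.0250
−ω₁+ω₂−ω₃+ω₄ = 9.0000  →  ωz = (0.1/1.7200)·9.0000 = 0.5233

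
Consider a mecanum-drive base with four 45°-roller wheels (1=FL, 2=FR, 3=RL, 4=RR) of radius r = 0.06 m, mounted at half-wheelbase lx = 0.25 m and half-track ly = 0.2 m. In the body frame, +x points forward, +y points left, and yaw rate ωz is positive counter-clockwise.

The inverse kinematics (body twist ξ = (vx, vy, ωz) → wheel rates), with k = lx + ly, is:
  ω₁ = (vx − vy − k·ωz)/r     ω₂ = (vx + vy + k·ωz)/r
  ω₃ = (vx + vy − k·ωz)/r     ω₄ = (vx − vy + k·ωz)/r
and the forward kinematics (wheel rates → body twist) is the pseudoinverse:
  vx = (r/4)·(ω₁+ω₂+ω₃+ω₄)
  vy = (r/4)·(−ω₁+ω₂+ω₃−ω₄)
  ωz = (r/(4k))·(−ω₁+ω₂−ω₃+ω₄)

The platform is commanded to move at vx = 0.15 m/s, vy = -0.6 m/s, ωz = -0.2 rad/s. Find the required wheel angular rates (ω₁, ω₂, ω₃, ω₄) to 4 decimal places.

k = lx + ly = 0.25 + 0.2 = 0.4500;  k·ωz = 0.4500·-0.2 = -0.0900
ω₁ (FL) = (vx − vy − k·ωz)/r = 0.8400/0.06 = 14.0000
ω₂ (FR) = (vx + vy + k·ωz)/r = -0.5400/0.06 = -9.0000
ω₃ (RL) = (vx + vy − k·ωz)/r = -0.3600/0.06 = -6.0000
ω₄ (RR) = (vx − vy + k·ωz)/r = 0.6600/0.06 = 11.0000

(14.0000, -9.0000, -6.0000, 11.0000)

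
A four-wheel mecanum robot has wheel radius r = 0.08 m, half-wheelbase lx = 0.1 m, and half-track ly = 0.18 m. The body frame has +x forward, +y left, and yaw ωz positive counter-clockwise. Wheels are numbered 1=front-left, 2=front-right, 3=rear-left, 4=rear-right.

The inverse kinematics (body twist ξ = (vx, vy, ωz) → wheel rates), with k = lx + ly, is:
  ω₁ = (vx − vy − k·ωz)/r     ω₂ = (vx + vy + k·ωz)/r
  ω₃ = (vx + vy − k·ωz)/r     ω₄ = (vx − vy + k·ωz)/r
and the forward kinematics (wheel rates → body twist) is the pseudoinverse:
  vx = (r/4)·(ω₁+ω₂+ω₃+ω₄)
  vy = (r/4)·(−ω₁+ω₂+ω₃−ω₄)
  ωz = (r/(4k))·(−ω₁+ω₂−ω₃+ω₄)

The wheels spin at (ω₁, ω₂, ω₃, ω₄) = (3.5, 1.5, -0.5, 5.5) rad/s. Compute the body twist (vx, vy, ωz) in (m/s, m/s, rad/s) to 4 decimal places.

(0.2000, -0.1600, 0.2857)

k = lx + ly = 0.1 + 0.18 = 0.2800
ω₁+ω₂+ω₃+ω₄ = 10.0000  →  vx = (0.08/4)·10.0000 = 0.2000
−ω₁+ω₂+ω₃−ω₄ = -8.0000  →  vy = (0.08/4)·-8.0000 = -0.1600
−ω₁+ω₂−ω₃+ω₄ = 4.0000  →  ωz = (0.08/1.1200)·4.0000 = 0.2857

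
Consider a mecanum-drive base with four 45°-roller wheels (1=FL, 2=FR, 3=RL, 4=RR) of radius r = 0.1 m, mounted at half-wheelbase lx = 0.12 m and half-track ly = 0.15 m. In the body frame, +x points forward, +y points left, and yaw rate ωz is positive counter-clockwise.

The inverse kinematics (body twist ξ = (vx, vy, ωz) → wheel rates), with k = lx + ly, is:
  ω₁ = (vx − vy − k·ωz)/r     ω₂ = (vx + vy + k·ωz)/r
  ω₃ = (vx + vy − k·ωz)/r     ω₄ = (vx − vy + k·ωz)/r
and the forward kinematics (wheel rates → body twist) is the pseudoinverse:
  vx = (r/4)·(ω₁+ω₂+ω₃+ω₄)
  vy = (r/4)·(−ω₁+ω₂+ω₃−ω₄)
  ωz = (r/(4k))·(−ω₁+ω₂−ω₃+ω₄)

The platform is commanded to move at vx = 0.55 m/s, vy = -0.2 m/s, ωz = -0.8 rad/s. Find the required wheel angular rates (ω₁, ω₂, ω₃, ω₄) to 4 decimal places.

k = lx + ly = 0.12 + 0.15 = 0.2700;  k·ωz = 0.2700·-0.8 = -0.2160
ω₁ (FL) = (vx − vy − k·ωz)/r = 0.9660/0.1 = 9.6600
ω₂ (FR) = (vx + vy + k·ωz)/r = 0.1340/0.1 = 1.3400
ω₃ (RL) = (vx + vy − k·ωz)/r = 0.5660/0.1 = 5.6600
ω₄ (RR) = (vx − vy + k·ωz)/r = 0.5340/0.1 = 5.3400

(9.6600, 1.3400, 5.6600, 5.3400)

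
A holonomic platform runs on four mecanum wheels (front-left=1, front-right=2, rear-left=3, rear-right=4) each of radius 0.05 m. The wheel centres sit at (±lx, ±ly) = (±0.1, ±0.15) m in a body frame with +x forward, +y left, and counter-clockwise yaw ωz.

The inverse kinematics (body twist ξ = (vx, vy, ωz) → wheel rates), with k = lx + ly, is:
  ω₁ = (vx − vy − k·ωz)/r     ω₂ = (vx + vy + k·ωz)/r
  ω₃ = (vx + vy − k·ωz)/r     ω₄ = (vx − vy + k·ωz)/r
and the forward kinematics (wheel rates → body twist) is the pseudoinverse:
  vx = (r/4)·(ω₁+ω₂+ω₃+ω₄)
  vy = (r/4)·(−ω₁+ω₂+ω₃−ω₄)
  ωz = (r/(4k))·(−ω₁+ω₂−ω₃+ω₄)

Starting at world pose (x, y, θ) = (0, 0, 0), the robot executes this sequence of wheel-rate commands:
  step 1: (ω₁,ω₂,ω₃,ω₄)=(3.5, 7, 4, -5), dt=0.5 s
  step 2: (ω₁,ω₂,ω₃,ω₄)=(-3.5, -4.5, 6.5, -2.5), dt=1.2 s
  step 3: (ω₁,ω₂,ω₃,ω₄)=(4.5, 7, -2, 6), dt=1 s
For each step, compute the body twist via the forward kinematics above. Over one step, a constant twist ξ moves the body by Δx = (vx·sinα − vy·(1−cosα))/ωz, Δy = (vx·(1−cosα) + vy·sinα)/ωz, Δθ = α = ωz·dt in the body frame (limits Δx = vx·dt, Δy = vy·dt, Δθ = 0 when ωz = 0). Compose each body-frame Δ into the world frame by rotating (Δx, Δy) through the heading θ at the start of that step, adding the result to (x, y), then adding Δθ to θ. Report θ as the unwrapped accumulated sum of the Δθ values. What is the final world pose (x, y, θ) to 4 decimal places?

step 1: ξ=(vx,vy,ωz)=(0.1188, 0.1562, -0.2750), dt=0.5 → body Δ=(0.0646, 0.0738, -0.1375) → world pose (0.0646, 0.0738, -0.1375)
step 2: ξ=(vx,vy,ωz)=(-0.0500, 0.1000, -0.5000), dt=1.2 → body Δ=(-0.0215, 0.1304, -0.6000) → world pose (0.0611, 0.2059, -0.7375)
step 3: ξ=(vx,vy,ωz)=(0.1938, -0.0688, 0.5250), dt=1.0 → body Δ=(0.2026, -0.0159, 0.5250) → world pose (0.2003, 0.0579, -0.2125)

(0.2003, 0.0579, -0.2125)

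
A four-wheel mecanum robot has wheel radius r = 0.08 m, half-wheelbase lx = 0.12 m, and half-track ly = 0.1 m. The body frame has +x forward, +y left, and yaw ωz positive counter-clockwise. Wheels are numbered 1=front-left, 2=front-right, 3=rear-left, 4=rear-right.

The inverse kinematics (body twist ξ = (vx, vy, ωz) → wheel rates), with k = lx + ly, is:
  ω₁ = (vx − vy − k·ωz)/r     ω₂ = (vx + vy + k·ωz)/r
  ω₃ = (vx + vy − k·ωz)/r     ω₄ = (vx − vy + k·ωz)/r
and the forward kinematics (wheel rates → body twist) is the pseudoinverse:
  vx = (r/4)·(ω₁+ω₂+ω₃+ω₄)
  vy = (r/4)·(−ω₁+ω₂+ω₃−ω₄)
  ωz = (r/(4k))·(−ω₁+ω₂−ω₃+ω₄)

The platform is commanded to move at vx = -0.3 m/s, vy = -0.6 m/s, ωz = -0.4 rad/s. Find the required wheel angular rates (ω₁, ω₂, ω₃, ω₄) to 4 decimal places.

(4.8500, -12.3500, -10.1500, 2.6500)

k = lx + ly = 0.12 + 0.1 = 0.2200;  k·ωz = 0.2200·-0.4 = -0.0880
ω₁ (FL) = (vx − vy − k·ωz)/r = 0.3880/0.08 = 4.8500
ω₂ (FR) = (vx + vy + k·ωz)/r = -0.9880/0.08 = -12.3500
ω₃ (RL) = (vx + vy − k·ωz)/r = -0.8120/0.08 = -10.1500
ω₄ (RR) = (vx − vy + k·ωz)/r = 0.2120/0.08 = 2.6500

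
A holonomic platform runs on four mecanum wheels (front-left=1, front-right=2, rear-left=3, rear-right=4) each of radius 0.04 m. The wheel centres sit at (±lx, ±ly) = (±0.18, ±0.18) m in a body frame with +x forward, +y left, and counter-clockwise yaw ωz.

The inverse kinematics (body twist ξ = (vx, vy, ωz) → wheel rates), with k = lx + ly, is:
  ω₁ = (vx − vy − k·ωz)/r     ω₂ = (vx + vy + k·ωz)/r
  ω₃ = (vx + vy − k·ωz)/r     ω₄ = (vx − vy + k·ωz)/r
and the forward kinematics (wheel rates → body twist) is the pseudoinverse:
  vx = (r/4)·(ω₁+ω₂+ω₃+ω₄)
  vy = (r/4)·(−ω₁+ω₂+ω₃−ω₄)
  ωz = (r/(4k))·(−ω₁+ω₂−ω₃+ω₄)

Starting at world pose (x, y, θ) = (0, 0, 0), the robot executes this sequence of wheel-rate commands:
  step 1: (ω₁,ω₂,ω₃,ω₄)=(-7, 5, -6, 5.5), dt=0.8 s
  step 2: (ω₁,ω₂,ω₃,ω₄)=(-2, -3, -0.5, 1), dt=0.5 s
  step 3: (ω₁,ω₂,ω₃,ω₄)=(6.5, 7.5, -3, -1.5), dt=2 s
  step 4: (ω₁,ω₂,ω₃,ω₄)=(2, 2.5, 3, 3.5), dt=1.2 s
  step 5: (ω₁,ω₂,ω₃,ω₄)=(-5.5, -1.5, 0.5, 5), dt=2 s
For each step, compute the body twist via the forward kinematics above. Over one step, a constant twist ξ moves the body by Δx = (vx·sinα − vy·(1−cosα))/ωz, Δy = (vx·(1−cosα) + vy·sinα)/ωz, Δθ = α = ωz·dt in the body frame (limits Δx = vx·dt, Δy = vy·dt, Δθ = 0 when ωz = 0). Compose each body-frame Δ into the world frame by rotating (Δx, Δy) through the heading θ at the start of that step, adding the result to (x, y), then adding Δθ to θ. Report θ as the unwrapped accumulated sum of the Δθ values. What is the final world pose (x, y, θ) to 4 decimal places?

(0.2218, 0.1290, 1.1736)

step 1: ξ=(vx,vy,ωz)=(-0.0250, 0.0050, 0.6528), dt=0.8 → body Δ=(-0.0201, -0.0013, 0.5222) → world pose (-0.0201, -0.0013, 0.5222)
step 2: ξ=(vx,vy,ωz)=(-0.0450, -0.0250, 0.0139), dt=0.5 → body Δ=(-0.0225, -0.0126, 0.0069) → world pose (-0.0333, -0.0234, 0.5292)
step 3: ξ=(vx,vy,ωz)=(0.0950, -0.0050, 0.0694), dt=2.0 → body Δ=(0.1901, 0.0032, 0.1389) → world pose (0.1292, 0.0753, 0.6681)
step 4: ξ=(vx,vy,ωz)=(0.1100, 0.0000, 0.0278), dt=1.2 → body Δ=(0.1320, 0.0022, 0.0333) → world pose (0.2314, 0.1588, 0.7014)
step 5: ξ=(vx,vy,ωz)=(-0.0150, -0.0050, 0.2361), dt=2.0 → body Δ=(-0.0266, -0.0166, 0.4722) → world pose (0.2218, 0.1290, 1.1736)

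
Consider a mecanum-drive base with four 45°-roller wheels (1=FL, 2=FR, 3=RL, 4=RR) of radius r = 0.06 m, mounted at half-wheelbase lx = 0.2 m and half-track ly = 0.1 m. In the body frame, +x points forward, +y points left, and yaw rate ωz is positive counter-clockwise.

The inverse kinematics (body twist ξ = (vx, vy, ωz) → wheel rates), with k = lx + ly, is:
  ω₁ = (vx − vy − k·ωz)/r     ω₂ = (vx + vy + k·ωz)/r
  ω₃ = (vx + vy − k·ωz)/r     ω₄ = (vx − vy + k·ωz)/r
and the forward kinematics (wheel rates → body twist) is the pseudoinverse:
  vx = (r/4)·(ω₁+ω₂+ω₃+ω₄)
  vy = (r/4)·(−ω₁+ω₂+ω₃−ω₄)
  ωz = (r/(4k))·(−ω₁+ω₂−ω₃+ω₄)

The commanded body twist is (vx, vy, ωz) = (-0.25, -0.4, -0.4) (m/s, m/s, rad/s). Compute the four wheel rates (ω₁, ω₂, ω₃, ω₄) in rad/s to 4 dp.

(4.5000, -12.8333, -8.8333, 0.5000)

k = lx + ly = 0.2 + 0.1 = 0.3000;  k·ωz = 0.3000·-0.4 = -0.1200
ω₁ (FL) = (vx − vy − k·ωz)/r = 0.2700/0.06 = 4.5000
ω₂ (FR) = (vx + vy + k·ωz)/r = -0.7700/0.06 = -12.8333
ω₃ (RL) = (vx + vy − k·ωz)/r = -0.5300/0.06 = -8.8333
ω₄ (RR) = (vx − vy + k·ωz)/r = 0.0300/0.06 = 0.5000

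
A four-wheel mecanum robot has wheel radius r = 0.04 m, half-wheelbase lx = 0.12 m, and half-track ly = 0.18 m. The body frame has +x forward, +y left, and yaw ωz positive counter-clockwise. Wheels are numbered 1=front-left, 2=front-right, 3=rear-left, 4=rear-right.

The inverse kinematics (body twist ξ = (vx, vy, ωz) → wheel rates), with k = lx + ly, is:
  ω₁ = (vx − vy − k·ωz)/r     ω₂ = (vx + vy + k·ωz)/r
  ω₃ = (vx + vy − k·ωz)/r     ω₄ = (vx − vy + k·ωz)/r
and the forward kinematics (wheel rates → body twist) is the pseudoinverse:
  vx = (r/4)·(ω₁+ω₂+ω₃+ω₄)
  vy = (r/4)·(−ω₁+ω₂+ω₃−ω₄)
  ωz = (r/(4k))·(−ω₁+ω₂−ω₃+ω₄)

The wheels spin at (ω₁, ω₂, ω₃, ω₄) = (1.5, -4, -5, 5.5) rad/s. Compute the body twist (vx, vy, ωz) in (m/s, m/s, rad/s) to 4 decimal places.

k = lx + ly = 0.12 + 0.18 = 0.3000
ω₁+ω₂+ω₃+ω₄ = -2.0000  →  vx = (0.04/4)·-2.0000 = -0.0200
−ω₁+ω₂+ω₃−ω₄ = -16.0000  →  vy = (0.04/4)·-16.0000 = -0.1600
−ω₁+ω₂−ω₃+ω₄ = 5.0000  →  ωz = (0.04/1.2000)·5.0000 = 0.1667

(-0.0200, -0.1600, 0.1667)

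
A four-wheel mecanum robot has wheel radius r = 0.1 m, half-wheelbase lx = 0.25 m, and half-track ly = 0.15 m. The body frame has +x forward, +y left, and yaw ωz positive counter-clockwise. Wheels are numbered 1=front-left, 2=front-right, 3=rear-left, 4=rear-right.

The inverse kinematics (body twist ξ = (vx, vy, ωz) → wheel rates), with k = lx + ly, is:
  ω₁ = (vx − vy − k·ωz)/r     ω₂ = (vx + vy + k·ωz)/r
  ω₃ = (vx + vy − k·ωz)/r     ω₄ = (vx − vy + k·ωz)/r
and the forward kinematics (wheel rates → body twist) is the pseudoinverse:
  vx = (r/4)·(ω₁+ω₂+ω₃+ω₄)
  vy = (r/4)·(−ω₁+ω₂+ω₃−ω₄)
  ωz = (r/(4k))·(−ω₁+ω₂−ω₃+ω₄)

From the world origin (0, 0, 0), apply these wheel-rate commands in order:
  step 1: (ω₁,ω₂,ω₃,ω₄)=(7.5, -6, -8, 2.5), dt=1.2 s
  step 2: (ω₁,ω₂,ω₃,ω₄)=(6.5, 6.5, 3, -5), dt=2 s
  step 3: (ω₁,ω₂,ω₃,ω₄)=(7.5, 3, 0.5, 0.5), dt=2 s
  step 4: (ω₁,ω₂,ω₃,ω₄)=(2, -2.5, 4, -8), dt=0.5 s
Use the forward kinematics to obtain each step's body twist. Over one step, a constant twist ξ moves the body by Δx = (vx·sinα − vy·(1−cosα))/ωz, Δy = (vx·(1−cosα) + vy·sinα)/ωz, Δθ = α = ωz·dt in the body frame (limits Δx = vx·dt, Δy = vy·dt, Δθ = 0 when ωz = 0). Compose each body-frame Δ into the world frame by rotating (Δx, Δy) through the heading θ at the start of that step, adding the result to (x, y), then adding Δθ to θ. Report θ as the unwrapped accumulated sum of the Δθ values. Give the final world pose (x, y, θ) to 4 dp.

step 1: ξ=(vx,vy,ωz)=(-0.1000, -0.6000, -0.1875), dt=1.2 → body Δ=(-0.1996, -0.7005, -0.2250) → world pose (-0.1996, -0.7005, -0.2250)
step 2: ξ=(vx,vy,ωz)=(0.2750, 0.2000, -0.5000), dt=2.0 → body Δ=(0.6467, 0.0838, -1.0000) → world pose (0.4494, -0.7631, -1.2250)
step 3: ξ=(vx,vy,ωz)=(0.2875, -0.1125, -0.2812), dt=2.0 → body Δ=(0.4835, -0.3708, -0.5625) → world pose (0.2644, -1.3437, -1.7875)
step 4: ξ=(vx,vy,ωz)=(-0.1125, 0.1875, -1.0312), dt=0.5 → body Δ=(-0.0302, 0.1038, -0.5156) → world pose (0.3723, -1.3366, -2.3031)

(0.3723, -1.3366, -2.3031)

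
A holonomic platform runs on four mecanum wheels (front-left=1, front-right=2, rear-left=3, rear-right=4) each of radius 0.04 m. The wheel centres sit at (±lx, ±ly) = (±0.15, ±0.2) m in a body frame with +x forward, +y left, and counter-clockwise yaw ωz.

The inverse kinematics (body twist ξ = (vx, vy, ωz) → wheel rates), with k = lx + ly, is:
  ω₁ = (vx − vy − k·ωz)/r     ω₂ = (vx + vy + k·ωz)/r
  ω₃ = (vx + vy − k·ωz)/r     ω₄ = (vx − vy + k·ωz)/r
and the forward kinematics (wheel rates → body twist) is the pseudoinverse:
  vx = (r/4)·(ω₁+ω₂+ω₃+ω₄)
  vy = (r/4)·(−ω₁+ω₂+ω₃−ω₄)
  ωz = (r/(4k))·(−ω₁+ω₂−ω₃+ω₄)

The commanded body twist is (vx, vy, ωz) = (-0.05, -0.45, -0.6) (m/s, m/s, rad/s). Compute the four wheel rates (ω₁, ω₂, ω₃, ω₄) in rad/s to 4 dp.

(15.2500, -17.7500, -7.2500, 4.7500)

k = lx + ly = 0.15 + 0.2 = 0.3500;  k·ωz = 0.3500·-0.6 = -0.2100
ω₁ (FL) = (vx − vy − k·ωz)/r = 0.6100/0.04 = 15.2500
ω₂ (FR) = (vx + vy + k·ωz)/r = -0.7100/0.04 = -17.7500
ω₃ (RL) = (vx + vy − k·ωz)/r = -0.2900/0.04 = -7.2500
ω₄ (RR) = (vx − vy + k·ωz)/r = 0.1900/0.04 = 4.7500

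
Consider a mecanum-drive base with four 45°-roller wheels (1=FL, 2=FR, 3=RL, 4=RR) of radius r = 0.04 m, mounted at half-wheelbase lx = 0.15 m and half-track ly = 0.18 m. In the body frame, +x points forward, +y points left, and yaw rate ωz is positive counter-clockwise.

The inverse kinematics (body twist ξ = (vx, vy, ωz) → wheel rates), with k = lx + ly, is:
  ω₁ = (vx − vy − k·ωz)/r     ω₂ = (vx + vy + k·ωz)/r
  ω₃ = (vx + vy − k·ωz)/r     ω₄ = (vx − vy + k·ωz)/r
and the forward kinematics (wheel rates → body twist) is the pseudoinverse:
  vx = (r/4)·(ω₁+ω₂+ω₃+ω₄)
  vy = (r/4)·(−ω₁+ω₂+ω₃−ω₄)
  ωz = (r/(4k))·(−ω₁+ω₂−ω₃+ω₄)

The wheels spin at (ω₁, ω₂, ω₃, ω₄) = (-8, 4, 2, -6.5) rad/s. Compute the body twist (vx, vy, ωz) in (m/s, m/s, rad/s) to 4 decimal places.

(-0.0850, 0.2050, 0.1061)

k = lx + ly = 0.15 + 0.18 = 0.3300
ω₁+ω₂+ω₃+ω₄ = -8.5000  →  vx = (0.04/4)·-8.5000 = -0.0850
−ω₁+ω₂+ω₃−ω₄ = 20.5000  →  vy = (0.04/4)·20.5000 = 0.2050
−ω₁+ω₂−ω₃+ω₄ = 3.5000  →  ωz = (0.04/1.3200)·3.5000 = 0.1061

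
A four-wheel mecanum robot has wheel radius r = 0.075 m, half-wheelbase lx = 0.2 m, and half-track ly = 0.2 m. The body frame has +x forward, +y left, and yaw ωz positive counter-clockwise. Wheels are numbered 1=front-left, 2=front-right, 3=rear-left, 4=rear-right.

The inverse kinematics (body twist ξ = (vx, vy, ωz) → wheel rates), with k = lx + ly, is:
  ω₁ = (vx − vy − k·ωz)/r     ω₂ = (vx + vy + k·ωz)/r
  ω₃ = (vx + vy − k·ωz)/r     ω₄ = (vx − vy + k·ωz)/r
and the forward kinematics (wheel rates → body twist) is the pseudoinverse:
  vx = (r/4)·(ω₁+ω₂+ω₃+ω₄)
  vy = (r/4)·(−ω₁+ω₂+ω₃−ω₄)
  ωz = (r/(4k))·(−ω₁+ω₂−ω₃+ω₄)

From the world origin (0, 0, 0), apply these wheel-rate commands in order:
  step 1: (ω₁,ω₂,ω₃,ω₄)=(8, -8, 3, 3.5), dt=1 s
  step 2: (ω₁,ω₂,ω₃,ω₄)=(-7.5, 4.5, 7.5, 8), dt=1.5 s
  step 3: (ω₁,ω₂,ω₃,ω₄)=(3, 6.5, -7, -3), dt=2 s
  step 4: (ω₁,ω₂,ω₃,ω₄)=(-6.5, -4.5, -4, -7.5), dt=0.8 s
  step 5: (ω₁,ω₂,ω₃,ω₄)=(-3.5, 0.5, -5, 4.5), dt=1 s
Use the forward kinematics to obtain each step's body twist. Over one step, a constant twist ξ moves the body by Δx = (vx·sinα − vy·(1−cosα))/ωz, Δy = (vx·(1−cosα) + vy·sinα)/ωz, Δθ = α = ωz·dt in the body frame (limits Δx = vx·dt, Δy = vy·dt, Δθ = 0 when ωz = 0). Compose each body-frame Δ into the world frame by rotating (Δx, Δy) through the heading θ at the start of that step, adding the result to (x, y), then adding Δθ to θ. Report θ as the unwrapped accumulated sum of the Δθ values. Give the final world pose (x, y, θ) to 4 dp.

(0.1854, -0.4414, 1.4320)

step 1: ξ=(vx,vy,ωz)=(0.1219, -0.3094, -0.7266), dt=1.0 → body Δ=(0.0039, -0.3252, -0.7266) → world pose (0.0039, -0.3252, -0.7266)
step 2: ξ=(vx,vy,ωz)=(0.2344, 0.2156, 0.5859), dt=1.5 → body Δ=(0.1748, 0.4282, 0.8789) → world pose (0.4190, -0.1213, 0.1523)
step 3: ξ=(vx,vy,ωz)=(-0.0094, -0.0094, 0.3516), dt=2.0 → body Δ=(-0.0109, -0.0236, 0.7031) → world pose (0.4118, -0.1463, 0.8555)
step 4: ξ=(vx,vy,ωz)=(-0.4219, 0.1031, -0.0703), dt=0.8 → body Δ=(-0.3350, 0.0919, -0.0563) → world pose (0.1227, -0.3388, 0.7992)
step 5: ξ=(vx,vy,ωz)=(-0.0656, -0.1031, 0.6328), dt=1.0 → body Δ=(-0.0298, -0.1165, 0.6328) → world pose (0.1854, -0.4414, 1.4320)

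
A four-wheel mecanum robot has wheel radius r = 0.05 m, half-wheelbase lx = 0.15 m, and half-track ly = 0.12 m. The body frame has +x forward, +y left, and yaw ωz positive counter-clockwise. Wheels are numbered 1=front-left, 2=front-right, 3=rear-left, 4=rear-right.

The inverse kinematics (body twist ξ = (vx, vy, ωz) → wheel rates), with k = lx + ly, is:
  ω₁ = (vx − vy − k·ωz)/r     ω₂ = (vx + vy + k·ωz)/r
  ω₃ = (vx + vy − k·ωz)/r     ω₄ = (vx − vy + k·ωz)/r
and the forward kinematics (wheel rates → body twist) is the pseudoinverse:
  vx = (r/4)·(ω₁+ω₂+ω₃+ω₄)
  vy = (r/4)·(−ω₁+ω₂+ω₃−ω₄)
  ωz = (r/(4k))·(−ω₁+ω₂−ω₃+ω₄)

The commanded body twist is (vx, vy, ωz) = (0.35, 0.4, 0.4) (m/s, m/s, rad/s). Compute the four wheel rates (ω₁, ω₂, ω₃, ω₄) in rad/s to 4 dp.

(-3.1600, 17.1600, 12.8400, 1.1600)

k = lx + ly = 0.15 + 0.12 = 0.2700;  k·ωz = 0.2700·0.4 = 0.1080
ω₁ (FL) = (vx − vy − k·ωz)/r = -0.1580/0.05 = -3.1600
ω₂ (FR) = (vx + vy + k·ωz)/r = 0.8580/0.05 = 17.1600
ω₃ (RL) = (vx + vy − k·ωz)/r = 0.6420/0.05 = 12.8400
ω₄ (RR) = (vx − vy + k·ωz)/r = 0.0580/0.05 = 1.1600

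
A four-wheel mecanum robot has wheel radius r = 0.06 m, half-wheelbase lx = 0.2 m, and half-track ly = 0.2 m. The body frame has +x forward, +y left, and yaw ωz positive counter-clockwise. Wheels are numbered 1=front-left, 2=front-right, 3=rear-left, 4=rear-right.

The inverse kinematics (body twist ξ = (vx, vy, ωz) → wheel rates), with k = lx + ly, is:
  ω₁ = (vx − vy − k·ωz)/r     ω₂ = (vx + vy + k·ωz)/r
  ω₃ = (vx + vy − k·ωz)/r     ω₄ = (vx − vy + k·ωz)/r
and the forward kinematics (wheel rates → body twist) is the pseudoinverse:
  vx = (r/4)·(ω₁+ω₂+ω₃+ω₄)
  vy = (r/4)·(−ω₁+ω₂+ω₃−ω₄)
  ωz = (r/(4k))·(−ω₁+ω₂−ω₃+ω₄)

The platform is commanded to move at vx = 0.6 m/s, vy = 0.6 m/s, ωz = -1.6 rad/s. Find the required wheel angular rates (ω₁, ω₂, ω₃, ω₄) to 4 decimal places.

(10.6667, 9.3333, 30.6667, -10.6667)

k = lx + ly = 0.2 + 0.2 = 0.4000;  k·ωz = 0.4000·-1.6 = -0.6400
ω₁ (FL) = (vx − vy − k·ωz)/r = 0.6400/0.06 = 10.6667
ω₂ (FR) = (vx + vy + k·ωz)/r = 0.5600/0.06 = 9.3333
ω₃ (RL) = (vx + vy − k·ωz)/r = 1.8400/0.06 = 30.6667
ω₄ (RR) = (vx − vy + k·ωz)/r = -0.6400/0.06 = -10.6667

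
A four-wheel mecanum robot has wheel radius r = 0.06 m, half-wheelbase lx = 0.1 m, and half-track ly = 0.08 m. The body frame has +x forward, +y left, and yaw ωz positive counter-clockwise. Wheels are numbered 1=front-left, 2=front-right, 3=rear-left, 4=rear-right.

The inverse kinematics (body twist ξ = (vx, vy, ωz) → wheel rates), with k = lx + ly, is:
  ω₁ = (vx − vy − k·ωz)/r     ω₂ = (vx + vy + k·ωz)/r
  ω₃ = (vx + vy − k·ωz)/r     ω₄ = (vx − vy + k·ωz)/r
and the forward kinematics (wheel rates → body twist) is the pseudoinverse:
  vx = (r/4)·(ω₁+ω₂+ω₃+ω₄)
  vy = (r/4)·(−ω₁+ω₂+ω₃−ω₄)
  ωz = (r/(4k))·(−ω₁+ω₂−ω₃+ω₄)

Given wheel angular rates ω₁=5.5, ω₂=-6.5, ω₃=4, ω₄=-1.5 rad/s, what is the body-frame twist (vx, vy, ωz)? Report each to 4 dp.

(0.0225, -0.0975, -1.4583)

k = lx + ly = 0.1 + 0.08 = 0.1800
ω₁+ω₂+ω₃+ω₄ = 1.5000  →  vx = (0.06/4)·1.5000 = 0.0225
−ω₁+ω₂+ω₃−ω₄ = -6.5000  →  vy = (0.06/4)·-6.5000 = -0.0975
−ω₁+ω₂−ω₃+ω₄ = -17.5000  →  ωz = (0.06/0.7200)·-17.5000 = -1.4583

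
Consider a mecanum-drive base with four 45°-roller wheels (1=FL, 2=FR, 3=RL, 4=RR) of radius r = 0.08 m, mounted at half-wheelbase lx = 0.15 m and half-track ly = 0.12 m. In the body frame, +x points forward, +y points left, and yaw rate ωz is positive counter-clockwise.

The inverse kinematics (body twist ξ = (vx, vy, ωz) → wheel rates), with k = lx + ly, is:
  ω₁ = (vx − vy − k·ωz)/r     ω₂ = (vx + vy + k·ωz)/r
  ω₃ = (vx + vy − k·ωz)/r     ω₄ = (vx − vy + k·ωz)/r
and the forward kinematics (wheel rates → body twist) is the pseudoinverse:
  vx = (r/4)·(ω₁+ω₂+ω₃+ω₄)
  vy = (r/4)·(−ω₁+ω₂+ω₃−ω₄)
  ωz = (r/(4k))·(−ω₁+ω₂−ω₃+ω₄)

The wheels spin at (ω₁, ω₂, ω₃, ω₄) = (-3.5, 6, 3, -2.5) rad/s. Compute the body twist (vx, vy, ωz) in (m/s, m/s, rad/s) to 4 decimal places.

k = lx + ly = 0.15 + 0.12 = 0.2700
ω₁+ω₂+ω₃+ω₄ = 3.0000  →  vx = (0.08/4)·3.0000 = 0.0600
−ω₁+ω₂+ω₃−ω₄ = 15.0000  →  vy = (0.08/4)·15.0000 = 0.3000
−ω₁+ω₂−ω₃+ω₄ = 4.0000  →  ωz = (0.08/1.0800)·4.0000 = 0.2963

(0.0600, 0.3000, 0.2963)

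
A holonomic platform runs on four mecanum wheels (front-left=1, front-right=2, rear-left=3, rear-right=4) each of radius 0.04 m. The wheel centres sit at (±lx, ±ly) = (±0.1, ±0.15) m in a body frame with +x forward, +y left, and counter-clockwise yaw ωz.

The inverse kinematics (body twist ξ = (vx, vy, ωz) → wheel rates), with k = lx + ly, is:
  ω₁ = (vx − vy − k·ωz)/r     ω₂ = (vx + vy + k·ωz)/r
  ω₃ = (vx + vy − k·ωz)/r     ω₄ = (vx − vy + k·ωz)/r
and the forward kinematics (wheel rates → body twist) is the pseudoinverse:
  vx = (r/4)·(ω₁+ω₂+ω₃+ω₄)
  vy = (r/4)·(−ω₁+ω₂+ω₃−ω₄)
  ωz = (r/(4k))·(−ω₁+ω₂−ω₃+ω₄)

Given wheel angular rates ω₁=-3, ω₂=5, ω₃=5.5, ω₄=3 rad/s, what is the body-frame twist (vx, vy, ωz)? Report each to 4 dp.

k = lx + ly = 0.1 + 0.15 = 0.2500
ω₁+ω₂+ω₃+ω₄ = 10.5000  →  vx = (0.04/4)·10.5000 = 0.1050
−ω₁+ω₂+ω₃−ω₄ = 10.5000  →  vy = (0.04/4)·10.5000 = 0.1050
−ω₁+ω₂−ω₃+ω₄ = 5.5000  →  ωz = (0.04/1.0000)·5.5000 = 0.2200

(0.1050, 0.1050, 0.2200)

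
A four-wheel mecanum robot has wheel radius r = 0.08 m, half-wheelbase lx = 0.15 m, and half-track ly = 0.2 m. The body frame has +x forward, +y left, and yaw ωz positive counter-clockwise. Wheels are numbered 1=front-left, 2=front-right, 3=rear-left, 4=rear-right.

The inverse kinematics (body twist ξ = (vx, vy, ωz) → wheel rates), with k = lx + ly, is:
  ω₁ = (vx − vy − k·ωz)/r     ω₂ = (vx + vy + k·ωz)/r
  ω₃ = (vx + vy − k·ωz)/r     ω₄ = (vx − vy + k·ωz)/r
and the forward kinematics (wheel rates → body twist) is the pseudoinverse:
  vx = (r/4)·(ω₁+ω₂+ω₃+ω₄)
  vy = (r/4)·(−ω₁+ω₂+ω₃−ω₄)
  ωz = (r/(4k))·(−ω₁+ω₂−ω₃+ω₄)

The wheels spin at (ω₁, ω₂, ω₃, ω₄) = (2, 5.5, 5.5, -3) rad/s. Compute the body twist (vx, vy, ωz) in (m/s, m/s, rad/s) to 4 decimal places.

k = lx + ly = 0.15 + 0.2 = 0.3500
ω₁+ω₂+ω₃+ω₄ = 10.0000  →  vx = (0.08/4)·10.0000 = 0.2000
−ω₁+ω₂+ω₃−ω₄ = 12.0000  →  vy = (0.08/4)·12.0000 = 0.2400
−ω₁+ω₂−ω₃+ω₄ = -5.0000  →  ωz = (0.08/1.4000)·-5.0000 = -0.2857

(0.2000, 0.2400, -0.2857)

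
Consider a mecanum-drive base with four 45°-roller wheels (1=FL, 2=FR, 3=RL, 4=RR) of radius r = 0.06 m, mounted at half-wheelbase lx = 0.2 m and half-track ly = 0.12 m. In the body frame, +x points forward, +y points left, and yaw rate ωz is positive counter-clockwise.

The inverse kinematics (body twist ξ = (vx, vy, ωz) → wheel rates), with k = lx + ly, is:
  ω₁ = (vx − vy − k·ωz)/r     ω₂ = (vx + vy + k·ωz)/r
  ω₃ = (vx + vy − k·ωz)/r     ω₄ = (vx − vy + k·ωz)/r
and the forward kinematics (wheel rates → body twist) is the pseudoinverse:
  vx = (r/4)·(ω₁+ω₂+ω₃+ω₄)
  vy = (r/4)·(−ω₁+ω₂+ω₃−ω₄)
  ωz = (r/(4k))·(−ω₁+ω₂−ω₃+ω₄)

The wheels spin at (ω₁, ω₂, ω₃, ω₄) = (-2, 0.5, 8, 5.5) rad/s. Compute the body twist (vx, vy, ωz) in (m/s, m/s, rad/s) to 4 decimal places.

(0.1800, 0.0750, 0.0000)

k = lx + ly = 0.2 + 0.12 = 0.3200
ω₁+ω₂+ω₃+ω₄ = 12.0000  →  vx = (0.06/4)·12.0000 = 0.1800
−ω₁+ω₂+ω₃−ω₄ = 5.0000  →  vy = (0.06/4)·5.0000 = 0.0750
−ω₁+ω₂−ω₃+ω₄ = 0.0000  →  ωz = (0.06/1.2800)·0.0000 = 0.0000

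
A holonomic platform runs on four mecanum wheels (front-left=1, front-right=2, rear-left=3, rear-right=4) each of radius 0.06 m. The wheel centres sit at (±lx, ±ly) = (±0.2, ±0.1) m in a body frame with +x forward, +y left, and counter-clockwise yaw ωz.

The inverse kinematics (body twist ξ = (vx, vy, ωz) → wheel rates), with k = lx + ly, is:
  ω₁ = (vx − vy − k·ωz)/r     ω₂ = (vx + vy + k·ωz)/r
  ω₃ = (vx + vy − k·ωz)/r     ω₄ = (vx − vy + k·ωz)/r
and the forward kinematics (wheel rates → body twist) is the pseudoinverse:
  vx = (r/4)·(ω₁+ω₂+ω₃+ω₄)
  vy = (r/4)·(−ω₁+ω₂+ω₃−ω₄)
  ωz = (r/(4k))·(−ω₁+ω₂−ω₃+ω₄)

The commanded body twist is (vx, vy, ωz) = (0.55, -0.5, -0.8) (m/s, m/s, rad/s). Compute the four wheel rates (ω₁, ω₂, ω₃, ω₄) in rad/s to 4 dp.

k = lx + ly = 0.2 + 0.1 = 0.3000;  k·ωz = 0.3000·-0.8 = -0.2400
ω₁ (FL) = (vx − vy − k·ωz)/r = 1.2900/0.06 = 21.5000
ω₂ (FR) = (vx + vy + k·ωz)/r = -0.1900/0.06 = -3.1667
ω₃ (RL) = (vx + vy − k·ωz)/r = 0.2900/0.06 = 4.8333
ω₄ (RR) = (vx − vy + k·ωz)/r = 0.8100/0.06 = 13.5000

(21.5000, -3.1667, 4.8333, 13.5000)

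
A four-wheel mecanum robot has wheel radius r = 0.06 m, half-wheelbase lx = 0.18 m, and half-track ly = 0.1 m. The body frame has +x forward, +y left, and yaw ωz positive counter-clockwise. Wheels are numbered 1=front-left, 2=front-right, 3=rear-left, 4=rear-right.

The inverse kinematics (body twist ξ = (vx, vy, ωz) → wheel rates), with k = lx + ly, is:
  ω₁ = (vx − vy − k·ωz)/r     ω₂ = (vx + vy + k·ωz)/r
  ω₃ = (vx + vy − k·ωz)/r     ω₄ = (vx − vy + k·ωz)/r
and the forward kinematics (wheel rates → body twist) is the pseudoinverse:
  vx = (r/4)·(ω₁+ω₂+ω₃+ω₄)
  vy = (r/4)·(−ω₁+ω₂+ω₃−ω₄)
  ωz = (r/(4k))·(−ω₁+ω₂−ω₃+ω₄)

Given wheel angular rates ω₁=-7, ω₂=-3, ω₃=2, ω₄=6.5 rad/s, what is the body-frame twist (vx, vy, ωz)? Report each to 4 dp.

k = lx + ly = 0.18 + 0.1 = 0.2800
ω₁+ω₂+ω₃+ω₄ = -1.5000  →  vx = (0.06/4)·-1.5000 = -0.0225
−ω₁+ω₂+ω₃−ω₄ = -0.5000  →  vy = (0.06/4)·-0.5000 = -0.0075
−ω₁+ω₂−ω₃+ω₄ = 8.5000  →  ωz = (0.06/1.1200)·8.5000 = 0.4554

(-0.0225, -0.0075, 0.4554)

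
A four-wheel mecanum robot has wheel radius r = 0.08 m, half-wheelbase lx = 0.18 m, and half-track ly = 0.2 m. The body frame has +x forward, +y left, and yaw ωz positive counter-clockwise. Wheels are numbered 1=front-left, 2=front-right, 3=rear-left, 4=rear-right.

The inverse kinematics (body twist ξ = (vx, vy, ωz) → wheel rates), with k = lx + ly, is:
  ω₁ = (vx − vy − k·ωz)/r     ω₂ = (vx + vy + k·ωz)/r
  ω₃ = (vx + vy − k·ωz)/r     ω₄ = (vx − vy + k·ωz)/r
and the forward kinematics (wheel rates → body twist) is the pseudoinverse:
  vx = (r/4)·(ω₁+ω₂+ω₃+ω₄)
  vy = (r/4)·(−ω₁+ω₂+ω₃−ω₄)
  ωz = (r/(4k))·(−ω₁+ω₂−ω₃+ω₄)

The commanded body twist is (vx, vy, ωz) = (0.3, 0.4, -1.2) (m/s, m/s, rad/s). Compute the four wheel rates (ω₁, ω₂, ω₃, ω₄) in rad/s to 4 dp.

k = lx + ly = 0.18 + 0.2 = 0.3800;  k·ωz = 0.3800·-1.2 = -0.4560
ω₁ (FL) = (vx − vy − k·ωz)/r = 0.3560/0.08 = 4.4500
ω₂ (FR) = (vx + vy + k·ωz)/r = 0.2440/0.08 = 3.0500
ω₃ (RL) = (vx + vy − k·ωz)/r = 1.1560/0.08 = 14.4500
ω₄ (RR) = (vx − vy + k·ωz)/r = -0.5560/0.08 = -6.9500

(4.4500, 3.0500, 14.4500, -6.9500)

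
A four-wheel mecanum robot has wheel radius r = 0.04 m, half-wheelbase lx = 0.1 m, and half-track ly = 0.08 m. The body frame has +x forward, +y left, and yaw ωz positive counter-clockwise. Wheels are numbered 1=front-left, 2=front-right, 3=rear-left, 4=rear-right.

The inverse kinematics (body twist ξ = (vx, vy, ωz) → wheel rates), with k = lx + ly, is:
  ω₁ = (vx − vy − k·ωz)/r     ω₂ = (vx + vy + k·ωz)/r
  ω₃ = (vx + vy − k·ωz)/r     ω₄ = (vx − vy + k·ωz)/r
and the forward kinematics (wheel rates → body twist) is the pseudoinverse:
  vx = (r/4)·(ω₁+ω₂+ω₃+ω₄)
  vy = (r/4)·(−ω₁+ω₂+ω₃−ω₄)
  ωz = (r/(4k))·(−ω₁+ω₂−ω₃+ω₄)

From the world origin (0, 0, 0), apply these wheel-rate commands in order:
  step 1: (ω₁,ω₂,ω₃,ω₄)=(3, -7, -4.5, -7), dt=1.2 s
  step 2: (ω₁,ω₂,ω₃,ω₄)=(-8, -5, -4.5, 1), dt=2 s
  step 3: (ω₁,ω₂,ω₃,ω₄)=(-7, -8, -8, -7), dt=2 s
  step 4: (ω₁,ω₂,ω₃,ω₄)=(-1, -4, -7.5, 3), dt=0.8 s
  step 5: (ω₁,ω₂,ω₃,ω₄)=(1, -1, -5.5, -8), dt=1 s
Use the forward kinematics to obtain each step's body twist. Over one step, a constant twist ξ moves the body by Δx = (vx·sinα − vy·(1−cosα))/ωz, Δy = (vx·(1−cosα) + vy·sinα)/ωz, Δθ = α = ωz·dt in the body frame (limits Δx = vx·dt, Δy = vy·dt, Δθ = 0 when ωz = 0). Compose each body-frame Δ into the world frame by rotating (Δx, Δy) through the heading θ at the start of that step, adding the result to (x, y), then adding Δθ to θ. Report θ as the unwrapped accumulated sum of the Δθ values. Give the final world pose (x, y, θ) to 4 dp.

step 1: ξ=(vx,vy,ωz)=(-0.1550, -0.0750, -0.6944), dt=1.2 → body Δ=(-0.2006, -0.0068, -0.8333) → world pose (-0.2006, -0.0068, -0.8333)
step 2: ξ=(vx,vy,ωz)=(-0.1650, -0.0250, 0.4722), dt=2.0 → body Δ=(-0.2612, -0.1875, 0.9444) → world pose (-0.5150, 0.0604, 0.1111)
step 3: ξ=(vx,vy,ωz)=(-0.3000, -0.0200, 0.0000), dt=2.0 → body Δ=(-0.6000, -0.0400, 0.0000) → world pose (-1.1068, -0.0459, 0.1111)
step 4: ξ=(vx,vy,ωz)=(-0.0950, -0.1350, 0.4167), dt=0.8 → body Δ=(-0.0568, -0.1186, 0.3333) → world pose (-1.1501, -0.1700, 0.4444)
step 5: ξ=(vx,vy,ωz)=(-0.1350, 0.0050, -0.2500), dt=1.0 → body Δ=(-0.1330, 0.0217, -0.2500) → world pose (-1.2795, -0.2075, 0.1944)

(-1.2795, -0.2075, 0.1944)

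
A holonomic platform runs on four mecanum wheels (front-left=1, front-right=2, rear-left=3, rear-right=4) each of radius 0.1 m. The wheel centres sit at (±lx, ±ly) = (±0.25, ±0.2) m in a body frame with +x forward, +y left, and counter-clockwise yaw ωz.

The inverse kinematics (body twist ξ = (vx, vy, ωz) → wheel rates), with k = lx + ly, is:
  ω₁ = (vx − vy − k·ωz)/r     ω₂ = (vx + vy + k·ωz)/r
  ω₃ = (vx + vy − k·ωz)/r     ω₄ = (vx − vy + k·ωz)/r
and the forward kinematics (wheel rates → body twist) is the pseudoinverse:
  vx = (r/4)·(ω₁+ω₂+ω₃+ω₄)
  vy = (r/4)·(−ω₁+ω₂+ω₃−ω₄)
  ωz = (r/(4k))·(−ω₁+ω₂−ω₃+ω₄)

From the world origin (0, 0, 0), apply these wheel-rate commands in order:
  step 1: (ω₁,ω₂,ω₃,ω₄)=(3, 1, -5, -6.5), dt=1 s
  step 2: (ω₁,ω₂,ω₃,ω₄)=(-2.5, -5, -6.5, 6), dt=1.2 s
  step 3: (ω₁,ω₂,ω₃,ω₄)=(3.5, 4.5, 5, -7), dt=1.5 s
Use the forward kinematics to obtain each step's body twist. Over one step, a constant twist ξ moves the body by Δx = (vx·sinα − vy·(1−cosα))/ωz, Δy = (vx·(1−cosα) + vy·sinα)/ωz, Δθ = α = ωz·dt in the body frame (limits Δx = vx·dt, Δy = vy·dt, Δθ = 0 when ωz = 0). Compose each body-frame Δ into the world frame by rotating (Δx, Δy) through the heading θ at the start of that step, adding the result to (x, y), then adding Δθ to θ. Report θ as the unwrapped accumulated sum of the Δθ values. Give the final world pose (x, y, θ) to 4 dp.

step 1: ξ=(vx,vy,ωz)=(-0.1875, -0.0125, -0.1944), dt=1.0 → body Δ=(-0.1875, 0.0058, -0.1944) → world pose (-0.1875, 0.0058, -0.1944)
step 2: ξ=(vx,vy,ωz)=(-0.2000, -0.3750, 0.5556), dt=1.2 → body Δ=(-0.0781, -0.4945, 0.6667) → world pose (-0.3597, -0.4643, 0.4722)
step 3: ξ=(vx,vy,ωz)=(0.1500, 0.3250, -0.6111), dt=1.5 → body Δ=(0.4030, 0.3259, -0.9167) → world pose (-0.1490, 0.0093, -0.4444)

(-0.1490, 0.0093, -0.4444)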